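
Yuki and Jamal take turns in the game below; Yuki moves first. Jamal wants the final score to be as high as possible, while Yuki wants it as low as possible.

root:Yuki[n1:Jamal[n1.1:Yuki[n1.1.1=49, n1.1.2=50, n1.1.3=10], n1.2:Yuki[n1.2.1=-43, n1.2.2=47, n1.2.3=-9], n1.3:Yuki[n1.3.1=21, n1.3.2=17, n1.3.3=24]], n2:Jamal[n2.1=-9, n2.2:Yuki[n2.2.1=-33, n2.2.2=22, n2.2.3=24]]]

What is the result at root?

-9

n1.1 (Yuki): min(49, 50, 10) = 10
n1.2 (Yuki): min(-43, 47, -9) = -43
n1.3 (Yuki): min(21, 17, 24) = 17
n1 (Jamal): max(10, -43, 17) = 17
n2.2 (Yuki): min(-33, 22, 24) = -33
n2 (Jamal): max(-9, -33) = -9
root (Yuki): min(17, -9) = -9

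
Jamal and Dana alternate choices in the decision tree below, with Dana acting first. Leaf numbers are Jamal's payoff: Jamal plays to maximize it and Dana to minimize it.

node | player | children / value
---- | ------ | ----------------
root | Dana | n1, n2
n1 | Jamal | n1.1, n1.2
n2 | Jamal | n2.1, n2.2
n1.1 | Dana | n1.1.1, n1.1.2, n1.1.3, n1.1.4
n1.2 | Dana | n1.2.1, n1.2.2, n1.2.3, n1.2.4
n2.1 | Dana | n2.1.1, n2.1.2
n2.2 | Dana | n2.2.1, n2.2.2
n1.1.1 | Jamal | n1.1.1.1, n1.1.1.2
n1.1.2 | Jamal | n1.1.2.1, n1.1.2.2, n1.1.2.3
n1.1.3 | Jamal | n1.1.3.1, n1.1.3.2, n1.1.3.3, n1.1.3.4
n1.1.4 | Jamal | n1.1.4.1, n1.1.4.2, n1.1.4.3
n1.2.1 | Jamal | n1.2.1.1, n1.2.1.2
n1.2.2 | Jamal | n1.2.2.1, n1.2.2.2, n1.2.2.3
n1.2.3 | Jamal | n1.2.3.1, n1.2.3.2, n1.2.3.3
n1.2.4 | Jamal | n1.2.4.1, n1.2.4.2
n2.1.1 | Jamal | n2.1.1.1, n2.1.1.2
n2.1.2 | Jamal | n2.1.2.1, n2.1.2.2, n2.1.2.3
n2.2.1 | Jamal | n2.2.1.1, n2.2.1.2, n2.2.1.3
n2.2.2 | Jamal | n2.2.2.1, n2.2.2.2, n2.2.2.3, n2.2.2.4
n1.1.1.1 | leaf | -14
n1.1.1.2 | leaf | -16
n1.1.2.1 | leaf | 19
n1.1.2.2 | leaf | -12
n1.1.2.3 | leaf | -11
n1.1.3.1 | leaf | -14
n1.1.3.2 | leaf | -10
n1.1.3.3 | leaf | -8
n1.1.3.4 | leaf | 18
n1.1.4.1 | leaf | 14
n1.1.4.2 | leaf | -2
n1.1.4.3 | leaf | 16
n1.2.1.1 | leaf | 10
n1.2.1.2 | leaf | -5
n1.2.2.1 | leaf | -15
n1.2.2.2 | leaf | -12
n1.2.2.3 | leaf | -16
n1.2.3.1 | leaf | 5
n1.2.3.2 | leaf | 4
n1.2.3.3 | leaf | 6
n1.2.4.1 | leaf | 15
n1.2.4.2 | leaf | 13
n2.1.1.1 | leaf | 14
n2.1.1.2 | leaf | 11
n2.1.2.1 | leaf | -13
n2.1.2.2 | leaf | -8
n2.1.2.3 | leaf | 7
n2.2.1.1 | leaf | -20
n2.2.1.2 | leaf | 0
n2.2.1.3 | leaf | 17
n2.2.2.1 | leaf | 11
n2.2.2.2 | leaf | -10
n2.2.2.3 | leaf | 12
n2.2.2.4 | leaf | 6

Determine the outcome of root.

n1.1.1 (Jamal): max(-14, -16) = -14
n1.1.2 (Jamal): max(19, -12, -11) = 19
n1.1.3 (Jamal): max(-14, -10, -8, 18) = 18
n1.1.4 (Jamal): max(14, -2, 16) = 16
n1.1 (Dana): min(-14, 19, 18, 16) = -14
n1.2.1 (Jamal): max(10, -5) = 10
n1.2.2 (Jamal): max(-15, -12, -16) = -12
n1.2.3 (Jamal): max(5, 4, 6) = 6
n1.2.4 (Jamal): max(15, 13) = 15
n1.2 (Dana): min(10, -12, 6, 15) = -12
n1 (Jamal): max(-14, -12) = -12
n2.1.1 (Jamal): max(14, 11) = 14
n2.1.2 (Jamal): max(-13, -8, 7) = 7
n2.1 (Dana): min(14, 7) = 7
n2.2.1 (Jamal): max(-20, 0, 17) = 17
n2.2.2 (Jamal): max(11, -10, 12, 6) = 12
n2.2 (Dana): min(17, 12) = 12
n2 (Jamal): max(7, 12) = 12
root (Dana): min(-12, 12) = -12

-12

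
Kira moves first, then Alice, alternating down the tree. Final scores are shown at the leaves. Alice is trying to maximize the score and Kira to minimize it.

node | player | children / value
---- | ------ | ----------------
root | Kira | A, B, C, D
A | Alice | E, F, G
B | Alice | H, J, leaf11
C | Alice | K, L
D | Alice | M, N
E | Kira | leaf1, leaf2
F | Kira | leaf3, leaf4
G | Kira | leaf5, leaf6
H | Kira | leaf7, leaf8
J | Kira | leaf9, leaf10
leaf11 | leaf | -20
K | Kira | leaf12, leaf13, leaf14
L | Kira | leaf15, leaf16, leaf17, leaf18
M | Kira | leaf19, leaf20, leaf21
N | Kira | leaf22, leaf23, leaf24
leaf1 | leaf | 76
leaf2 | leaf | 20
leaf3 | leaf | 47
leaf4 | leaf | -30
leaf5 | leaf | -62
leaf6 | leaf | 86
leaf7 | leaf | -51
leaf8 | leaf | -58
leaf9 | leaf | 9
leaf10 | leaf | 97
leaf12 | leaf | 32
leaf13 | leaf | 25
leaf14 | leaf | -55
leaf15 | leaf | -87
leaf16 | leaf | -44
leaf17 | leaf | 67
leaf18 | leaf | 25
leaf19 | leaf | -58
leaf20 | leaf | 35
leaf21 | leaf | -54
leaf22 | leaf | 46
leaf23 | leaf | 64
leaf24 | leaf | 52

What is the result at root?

E (Kira): min(76, 20) = 20
F (Kira): min(47, -30) = -30
G (Kira): min(-62, 86) = -62
A (Alice): max(20, -30, -62) = 20
H (Kira): min(-51, -58) = -58
J (Kira): min(9, 97) = 9
B (Alice): max(-58, 9, -20) = 9
K (Kira): min(32, 25, -55) = -55
L (Kira): min(-87, -44, 67, 25) = -87
C (Alice): max(-55, -87) = -55
M (Kira): min(-58, 35, -54) = -58
N (Kira): min(46, 64, 52) = 46
D (Alice): max(-58, 46) = 46
root (Kira): min(20, 9, -55, 46) = -55

-55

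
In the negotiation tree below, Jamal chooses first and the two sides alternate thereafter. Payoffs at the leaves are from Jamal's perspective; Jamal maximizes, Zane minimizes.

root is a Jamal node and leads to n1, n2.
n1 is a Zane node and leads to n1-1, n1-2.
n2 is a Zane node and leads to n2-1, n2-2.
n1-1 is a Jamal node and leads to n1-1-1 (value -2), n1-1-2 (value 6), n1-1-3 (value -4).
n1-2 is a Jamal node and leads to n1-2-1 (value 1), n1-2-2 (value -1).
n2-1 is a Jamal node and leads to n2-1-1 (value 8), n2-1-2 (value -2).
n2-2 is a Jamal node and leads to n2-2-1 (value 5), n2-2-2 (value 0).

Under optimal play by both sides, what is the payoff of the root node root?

n1-1 (Jamal): max(-2, 6, -4) = 6
n1-2 (Jamal): max(1, -1) = 1
n1 (Zane): min(6, 1) = 1
n2-1 (Jamal): max(8, -2) = 8
n2-2 (Jamal): max(5, 0) = 5
n2 (Zane): min(8, 5) = 5
root (Jamal): max(1, 5) = 5

5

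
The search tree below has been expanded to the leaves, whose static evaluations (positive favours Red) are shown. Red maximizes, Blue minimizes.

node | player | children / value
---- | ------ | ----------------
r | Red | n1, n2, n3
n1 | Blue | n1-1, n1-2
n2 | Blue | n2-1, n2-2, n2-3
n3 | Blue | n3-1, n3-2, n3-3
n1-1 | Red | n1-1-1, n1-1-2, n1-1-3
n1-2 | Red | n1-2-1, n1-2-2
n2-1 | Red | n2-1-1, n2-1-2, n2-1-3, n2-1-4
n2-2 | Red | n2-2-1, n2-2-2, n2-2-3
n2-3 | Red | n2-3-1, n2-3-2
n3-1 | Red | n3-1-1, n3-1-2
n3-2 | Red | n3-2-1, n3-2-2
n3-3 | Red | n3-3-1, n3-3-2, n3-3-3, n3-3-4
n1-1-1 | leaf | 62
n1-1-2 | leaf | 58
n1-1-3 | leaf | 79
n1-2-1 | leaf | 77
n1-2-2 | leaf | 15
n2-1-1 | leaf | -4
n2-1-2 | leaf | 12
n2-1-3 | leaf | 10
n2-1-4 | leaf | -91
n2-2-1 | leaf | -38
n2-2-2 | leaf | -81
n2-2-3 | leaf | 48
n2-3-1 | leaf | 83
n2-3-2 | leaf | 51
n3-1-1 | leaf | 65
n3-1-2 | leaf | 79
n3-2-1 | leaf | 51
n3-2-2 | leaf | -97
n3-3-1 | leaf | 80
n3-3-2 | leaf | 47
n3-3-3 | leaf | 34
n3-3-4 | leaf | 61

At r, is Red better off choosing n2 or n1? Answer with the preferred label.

n2-1 (Red): max(-4, 12, 10, -91) = 12
n2-2 (Red): max(-38, -81, 48) = 48
n2-3 (Red): max(83, 51) = 83
n2 (Blue): min(12, 48, 83) = 12
n1-1 (Red): max(62, 58, 79) = 79
n1-2 (Red): max(77, 15) = 77
n1 (Blue): min(79, 77) = 77
Red prefers the higher value; n2=12, n1=77. n1 is better since 77 > 12.

n1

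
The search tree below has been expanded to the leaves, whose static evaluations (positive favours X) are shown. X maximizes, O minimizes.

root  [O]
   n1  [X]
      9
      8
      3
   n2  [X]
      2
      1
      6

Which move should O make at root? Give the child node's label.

n2

n1 (X): max(9, 8, 3) = 9
n2 (X): max(2, 1, 6) = 6
root (O): min(9, 6) = 6
O at root wants the lowest of {n1=9, n2=6}, so chooses n2.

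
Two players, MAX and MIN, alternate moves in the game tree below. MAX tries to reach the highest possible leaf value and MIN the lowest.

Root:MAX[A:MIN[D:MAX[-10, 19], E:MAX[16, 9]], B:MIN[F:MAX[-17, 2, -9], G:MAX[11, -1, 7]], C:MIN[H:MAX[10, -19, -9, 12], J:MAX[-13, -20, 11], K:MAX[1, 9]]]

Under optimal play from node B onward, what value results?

F (MAX): max(-17, 2, -9) = 2
G (MAX): max(11, -1, 7) = 11
B (MIN): min(2, 11) = 2

2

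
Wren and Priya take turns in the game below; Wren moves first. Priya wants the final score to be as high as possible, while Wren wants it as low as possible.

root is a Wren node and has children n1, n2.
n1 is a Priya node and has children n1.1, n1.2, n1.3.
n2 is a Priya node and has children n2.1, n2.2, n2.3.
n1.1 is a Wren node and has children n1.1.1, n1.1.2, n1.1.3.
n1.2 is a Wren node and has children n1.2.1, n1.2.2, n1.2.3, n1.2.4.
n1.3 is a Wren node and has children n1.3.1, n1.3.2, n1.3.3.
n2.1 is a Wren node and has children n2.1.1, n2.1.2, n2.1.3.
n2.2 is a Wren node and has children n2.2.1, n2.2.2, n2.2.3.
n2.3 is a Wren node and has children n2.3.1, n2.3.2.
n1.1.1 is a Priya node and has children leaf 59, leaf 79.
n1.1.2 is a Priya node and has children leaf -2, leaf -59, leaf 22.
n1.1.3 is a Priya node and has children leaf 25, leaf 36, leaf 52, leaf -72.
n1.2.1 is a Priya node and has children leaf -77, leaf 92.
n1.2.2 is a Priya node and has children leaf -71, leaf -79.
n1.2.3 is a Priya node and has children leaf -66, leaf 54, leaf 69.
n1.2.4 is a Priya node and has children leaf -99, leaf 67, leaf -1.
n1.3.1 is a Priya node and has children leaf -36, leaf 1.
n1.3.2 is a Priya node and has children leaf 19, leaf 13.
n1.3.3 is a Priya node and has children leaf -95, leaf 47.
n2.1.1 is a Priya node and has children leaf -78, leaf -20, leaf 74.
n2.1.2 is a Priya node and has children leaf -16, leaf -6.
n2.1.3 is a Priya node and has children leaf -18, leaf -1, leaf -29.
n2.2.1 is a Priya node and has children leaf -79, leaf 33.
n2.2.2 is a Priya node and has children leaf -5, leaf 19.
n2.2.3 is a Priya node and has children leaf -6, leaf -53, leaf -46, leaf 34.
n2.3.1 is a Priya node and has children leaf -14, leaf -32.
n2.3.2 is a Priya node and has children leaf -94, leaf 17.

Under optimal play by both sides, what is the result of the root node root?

n1.1.1 (Priya): max(59, 79) = 79
n1.1.2 (Priya): max(-2, -59, 22) = 22
n1.1.3 (Priya): max(25, 36, 52, -72) = 52
n1.1 (Wren): min(79, 22, 52) = 22
n1.2.1 (Priya): max(-77, 92) = 92
n1.2.2 (Priya): max(-71, -79) = -71
n1.2.3 (Priya): max(-66, 54, 69) = 69
n1.2.4 (Priya): max(-99, 67, -1) = 67
n1.2 (Wren): min(92, -71, 69, 67) = -71
n1.3.1 (Priya): max(-36, 1) = 1
n1.3.2 (Priya): max(19, 13) = 19
n1.3.3 (Priya): max(-95, 47) = 47
n1.3 (Wren): min(1, 19, 47) = 1
n1 (Priya): max(22, -71, 1) = 22
n2.1.1 (Priya): max(-78, -20, 74) = 74
n2.1.2 (Priya): max(-16, -6) = -6
n2.1.3 (Priya): max(-18, -1, -29) = -1
n2.1 (Wren): min(74, -6, -1) = -6
n2.2.1 (Priya): max(-79, 33) = 33
n2.2.2 (Priya): max(-5, 19) = 19
n2.2.3 (Priya): max(-6, -53, -46, 34) = 34
n2.2 (Wren): min(33, 19, 34) = 19
n2.3.1 (Priya): max(-14, -32) = -14
n2.3.2 (Priya): max(-94, 17) = 17
n2.3 (Wren): min(-14, 17) = -14
n2 (Priya): max(-6, 19, -14) = 19
root (Wren): min(22, 19) = 19

19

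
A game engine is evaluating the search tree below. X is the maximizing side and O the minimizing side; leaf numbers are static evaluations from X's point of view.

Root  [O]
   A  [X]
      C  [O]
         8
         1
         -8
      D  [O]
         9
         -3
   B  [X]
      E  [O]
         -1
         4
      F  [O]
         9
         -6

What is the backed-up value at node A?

C (O): min(8, 1, -8) = -8
D (O): min(9, -3) = -3
A (X): max(-8, -3) = -3

-3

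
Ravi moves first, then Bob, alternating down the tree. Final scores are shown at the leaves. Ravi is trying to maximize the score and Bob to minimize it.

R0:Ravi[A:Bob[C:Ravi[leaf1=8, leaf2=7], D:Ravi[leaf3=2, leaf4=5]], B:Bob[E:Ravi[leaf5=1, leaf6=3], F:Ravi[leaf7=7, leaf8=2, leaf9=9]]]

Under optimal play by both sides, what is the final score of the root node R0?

5

C (Ravi): max(8, 7) = 8
D (Ravi): max(2, 5) = 5
A (Bob): min(8, 5) = 5
E (Ravi): max(1, 3) = 3
F (Ravi): max(7, 2, 9) = 9
B (Bob): min(3, 9) = 3
R0 (Ravi): max(5, 3) = 5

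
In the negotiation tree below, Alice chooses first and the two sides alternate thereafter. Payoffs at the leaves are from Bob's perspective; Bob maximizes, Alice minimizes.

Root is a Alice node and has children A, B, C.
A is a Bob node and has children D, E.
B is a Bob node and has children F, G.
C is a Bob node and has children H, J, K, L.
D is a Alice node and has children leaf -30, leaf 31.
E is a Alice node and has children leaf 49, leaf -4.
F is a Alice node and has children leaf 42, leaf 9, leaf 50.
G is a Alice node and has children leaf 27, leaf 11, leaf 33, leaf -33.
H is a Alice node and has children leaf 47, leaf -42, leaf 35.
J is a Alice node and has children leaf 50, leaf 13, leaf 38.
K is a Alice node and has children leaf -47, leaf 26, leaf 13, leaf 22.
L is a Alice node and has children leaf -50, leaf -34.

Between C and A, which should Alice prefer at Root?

A

H (Alice): min(47, -42, 35) = -42
J (Alice): min(50, 13, 38) = 13
K (Alice): min(-47, 26, 13, 22) = -47
L (Alice): min(-50, -34) = -50
C (Bob): max(-42, 13, -47, -50) = 13
D (Alice): min(-30, 31) = -30
E (Alice): min(49, -4) = -4
A (Bob): max(-30, -4) = -4
Alice prefers the lower value; C=13, A=-4. A is better since -4 < 13.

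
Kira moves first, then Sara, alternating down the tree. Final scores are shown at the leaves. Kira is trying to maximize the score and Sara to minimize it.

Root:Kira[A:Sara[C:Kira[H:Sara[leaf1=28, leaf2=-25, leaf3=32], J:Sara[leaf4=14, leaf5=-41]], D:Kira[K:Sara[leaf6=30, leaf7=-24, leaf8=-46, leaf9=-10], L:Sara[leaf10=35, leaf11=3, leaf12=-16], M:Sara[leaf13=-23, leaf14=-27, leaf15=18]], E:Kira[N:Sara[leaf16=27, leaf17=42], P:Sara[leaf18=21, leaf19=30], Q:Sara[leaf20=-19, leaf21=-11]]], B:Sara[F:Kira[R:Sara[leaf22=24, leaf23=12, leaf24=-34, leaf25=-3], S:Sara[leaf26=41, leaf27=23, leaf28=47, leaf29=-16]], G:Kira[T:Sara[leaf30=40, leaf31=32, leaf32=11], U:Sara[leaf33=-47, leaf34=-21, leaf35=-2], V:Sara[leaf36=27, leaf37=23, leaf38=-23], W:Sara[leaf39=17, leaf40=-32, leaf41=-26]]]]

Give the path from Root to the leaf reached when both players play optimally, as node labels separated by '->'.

H (Sara): min(28, -25, 32) = -25
J (Sara): min(14, -41) = -41
C (Kira): max(-25, -41) = -25
K (Sara): min(30, -24, -46, -10) = -46
L (Sara): min(35, 3, -16) = -16
M (Sara): min(-23, -27, 18) = -27
D (Kira): max(-46, -16, -27) = -16
N (Sara): min(27, 42) = 27
P (Sara): min(21, 30) = 21
Q (Sara): min(-19, -11) = -19
E (Kira): max(27, 21, -19) = 27
A (Sara): min(-25, -16, 27) = -25
R (Sara): min(24, 12, -34, -3) = -34
S (Sara): min(41, 23, 47, -16) = -16
F (Kira): max(-34, -16) = -16
T (Sara): min(40, 32, 11) = 11
U (Sara): min(-47, -21, -2) = -47
V (Sara): min(27, 23, -23) = -23
W (Sara): min(17, -32, -26) = -32
G (Kira): max(11, -47, -23, -32) = 11
B (Sara): min(-16, 11) = -16
Root (Kira): max(-25, -16) = -16
At Root, Kira picks B (highest: -16).
At B, Sara picks F (lowest: -16).
At F, Kira picks S (highest: -16).
At S, Sara picks leaf29 (lowest: -16).
Terminal value -16.

Root -> B -> F -> S -> leaf29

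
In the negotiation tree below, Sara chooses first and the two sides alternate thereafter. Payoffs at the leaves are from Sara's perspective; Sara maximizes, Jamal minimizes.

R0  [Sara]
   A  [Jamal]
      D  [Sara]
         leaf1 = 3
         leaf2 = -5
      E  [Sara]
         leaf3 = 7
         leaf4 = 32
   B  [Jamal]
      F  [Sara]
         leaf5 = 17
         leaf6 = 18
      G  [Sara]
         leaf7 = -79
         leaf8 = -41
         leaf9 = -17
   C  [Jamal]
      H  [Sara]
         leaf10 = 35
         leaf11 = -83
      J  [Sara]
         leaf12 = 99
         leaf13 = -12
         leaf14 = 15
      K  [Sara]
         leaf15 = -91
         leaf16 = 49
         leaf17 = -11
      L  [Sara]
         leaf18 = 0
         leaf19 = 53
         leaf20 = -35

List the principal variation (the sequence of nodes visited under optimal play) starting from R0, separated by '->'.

D (Sara): max(3, -5) = 3
E (Sara): max(7, 32) = 32
A (Jamal): min(3, 32) = 3
F (Sara): max(17, 18) = 18
G (Sara): max(-79, -41, -17) = -17
B (Jamal): min(18, -17) = -17
H (Sara): max(35, -83) = 35
J (Sara): max(99, -12, 15) = 99
K (Sara): max(-91, 49, -11) = 49
L (Sara): max(0, 53, -35) = 53
C (Jamal): min(35, 99, 49, 53) = 35
R0 (Sara): max(3, -17, 35) = 35
At R0, Sara picks C (highest: 35).
At C, Jamal picks H (lowest: 35).
At H, Sara picks leaf10 (highest: 35).
Terminal value 35.

R0 -> C -> H -> leaf10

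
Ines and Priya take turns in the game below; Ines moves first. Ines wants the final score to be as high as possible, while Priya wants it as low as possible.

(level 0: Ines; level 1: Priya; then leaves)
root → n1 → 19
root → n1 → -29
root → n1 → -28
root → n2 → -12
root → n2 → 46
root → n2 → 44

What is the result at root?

-12

n1 (Priya): min(19, -29, -28) = -29
n2 (Priya): min(-12, 46, 44) = -12
root (Ines): max(-29, -12) = -12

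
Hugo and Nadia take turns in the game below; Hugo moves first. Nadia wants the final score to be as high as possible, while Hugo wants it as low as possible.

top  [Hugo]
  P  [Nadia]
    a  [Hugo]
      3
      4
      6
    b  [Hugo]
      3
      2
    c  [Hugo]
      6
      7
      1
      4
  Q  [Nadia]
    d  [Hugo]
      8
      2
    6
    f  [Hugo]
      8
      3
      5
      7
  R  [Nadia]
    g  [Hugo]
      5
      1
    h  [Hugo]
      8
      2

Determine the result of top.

a (Hugo): min(3, 4, 6) = 3
b (Hugo): min(3, 2) = 2
c (Hugo): min(6, 7, 1, 4) = 1
P (Nadia): max(3, 2, 1) = 3
d (Hugo): min(8, 2) = 2
f (Hugo): min(8, 3, 5, 7) = 3
Q (Nadia): max(2, 6, 3) = 6
g (Hugo): min(5, 1) = 1
h (Hugo): min(8, 2) = 2
R (Nadia): max(1, 2) = 2
top (Hugo): min(3, 6, 2) = 2

2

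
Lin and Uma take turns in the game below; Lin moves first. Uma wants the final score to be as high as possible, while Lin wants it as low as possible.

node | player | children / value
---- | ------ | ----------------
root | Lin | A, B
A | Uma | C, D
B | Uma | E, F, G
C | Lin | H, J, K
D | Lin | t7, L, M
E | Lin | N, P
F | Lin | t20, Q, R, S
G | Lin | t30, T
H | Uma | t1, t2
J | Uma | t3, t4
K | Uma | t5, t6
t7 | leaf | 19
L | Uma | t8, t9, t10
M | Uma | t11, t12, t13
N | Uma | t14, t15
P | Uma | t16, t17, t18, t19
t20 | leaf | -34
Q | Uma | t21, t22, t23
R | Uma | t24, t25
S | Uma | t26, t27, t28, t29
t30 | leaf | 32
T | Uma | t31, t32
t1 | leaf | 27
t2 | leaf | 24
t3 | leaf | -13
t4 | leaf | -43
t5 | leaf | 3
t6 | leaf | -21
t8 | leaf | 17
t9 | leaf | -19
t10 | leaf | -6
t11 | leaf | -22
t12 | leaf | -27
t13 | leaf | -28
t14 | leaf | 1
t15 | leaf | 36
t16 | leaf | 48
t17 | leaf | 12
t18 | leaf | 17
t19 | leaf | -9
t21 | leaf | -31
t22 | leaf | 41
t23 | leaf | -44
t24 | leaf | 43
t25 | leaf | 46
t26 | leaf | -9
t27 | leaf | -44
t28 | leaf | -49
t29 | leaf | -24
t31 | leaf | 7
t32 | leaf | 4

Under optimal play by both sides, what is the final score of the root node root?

-13

H (Uma): max(27, 24) = 27
J (Uma): max(-13, -43) = -13
K (Uma): max(3, -21) = 3
C (Lin): min(27, -13, 3) = -13
L (Uma): max(17, -19, -6) = 17
M (Uma): max(-22, -27, -28) = -22
D (Lin): min(19, 17, -22) = -22
A (Uma): max(-13, -22) = -13
N (Uma): max(1, 36) = 36
P (Uma): max(48, 12, 17, -9) = 48
E (Lin): min(36, 48) = 36
Q (Uma): max(-31, 41, -44) = 41
R (Uma): max(43, 46) = 46
S (Uma): max(-9, -44, -49, -24) = -9
F (Lin): min(-34, 41, 46, -9) = -34
T (Uma): max(7, 4) = 7
G (Lin): min(32, 7) = 7
B (Uma): max(36, -34, 7) = 36
root (Lin): min(-13, 36) = -13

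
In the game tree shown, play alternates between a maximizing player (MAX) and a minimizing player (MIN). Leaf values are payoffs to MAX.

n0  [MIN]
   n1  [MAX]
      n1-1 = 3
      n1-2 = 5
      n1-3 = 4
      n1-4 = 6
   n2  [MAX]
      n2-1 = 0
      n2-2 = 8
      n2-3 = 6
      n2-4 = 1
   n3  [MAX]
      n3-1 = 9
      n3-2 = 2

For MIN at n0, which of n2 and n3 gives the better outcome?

n2 (MAX): max(0, 8, 6, 1) = 8
n3 (MAX): max(9, 2) = 9
MIN prefers the lower value; n2=8, n3=9. n2 is better since 8 < 9.

n2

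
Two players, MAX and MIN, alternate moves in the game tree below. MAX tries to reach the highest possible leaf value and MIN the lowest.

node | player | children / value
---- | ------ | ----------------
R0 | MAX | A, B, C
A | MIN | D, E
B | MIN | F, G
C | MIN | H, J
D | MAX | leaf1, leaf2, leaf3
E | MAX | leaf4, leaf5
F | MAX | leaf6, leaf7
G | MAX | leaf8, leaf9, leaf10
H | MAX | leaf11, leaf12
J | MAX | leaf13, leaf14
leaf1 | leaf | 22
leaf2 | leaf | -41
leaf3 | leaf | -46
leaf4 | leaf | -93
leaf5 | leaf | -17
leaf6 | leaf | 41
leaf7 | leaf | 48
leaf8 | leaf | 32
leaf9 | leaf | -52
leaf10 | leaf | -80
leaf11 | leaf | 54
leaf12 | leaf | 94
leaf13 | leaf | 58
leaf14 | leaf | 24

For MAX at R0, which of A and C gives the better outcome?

C

D (MAX): max(22, -41, -46) = 22
E (MAX): max(-93, -17) = -17
A (MIN): min(22, -17) = -17
H (MAX): max(54, 94) = 94
J (MAX): max(58, 24) = 58
C (MIN): min(94, 58) = 58
MAX prefers the higher value; A=-17, C=58. C is better since 58 > -17.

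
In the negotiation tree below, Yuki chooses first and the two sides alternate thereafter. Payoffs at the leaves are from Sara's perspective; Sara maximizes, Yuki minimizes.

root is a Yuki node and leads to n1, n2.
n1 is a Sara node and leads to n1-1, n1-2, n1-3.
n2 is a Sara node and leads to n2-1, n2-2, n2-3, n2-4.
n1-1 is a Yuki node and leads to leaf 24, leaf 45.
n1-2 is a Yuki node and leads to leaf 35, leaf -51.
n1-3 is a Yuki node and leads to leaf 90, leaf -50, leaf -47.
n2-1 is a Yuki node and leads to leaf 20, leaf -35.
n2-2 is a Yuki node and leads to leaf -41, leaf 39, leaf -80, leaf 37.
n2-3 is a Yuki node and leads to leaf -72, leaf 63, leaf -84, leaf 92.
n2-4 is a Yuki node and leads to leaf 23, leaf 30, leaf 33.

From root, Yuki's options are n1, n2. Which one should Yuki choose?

n2

n1-1 (Yuki): min(24, 45) = 24
n1-2 (Yuki): min(35, -51) = -51
n1-3 (Yuki): min(90, -50, -47) = -50
n1 (Sara): max(24, -51, -50) = 24
n2-1 (Yuki): min(20, -35) = -35
n2-2 (Yuki): min(-41, 39, -80, 37) = -80
n2-3 (Yuki): min(-72, 63, -84, 92) = -84
n2-4 (Yuki): min(23, 30, 33) = 23
n2 (Sara): max(-35, -80, -84, 23) = 23
root (Yuki): min(24, 23) = 23
Yuki at root wants the lowest of {n1=24, n2=23}, so chooses n2.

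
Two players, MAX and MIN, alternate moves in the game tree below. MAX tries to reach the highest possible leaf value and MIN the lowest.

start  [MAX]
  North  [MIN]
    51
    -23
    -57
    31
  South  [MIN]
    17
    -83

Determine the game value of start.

-57

North (MIN): min(51, -23, -57, 31) = -57
South (MIN): min(17, -83) = -83
start (MAX): max(-57, -83) = -57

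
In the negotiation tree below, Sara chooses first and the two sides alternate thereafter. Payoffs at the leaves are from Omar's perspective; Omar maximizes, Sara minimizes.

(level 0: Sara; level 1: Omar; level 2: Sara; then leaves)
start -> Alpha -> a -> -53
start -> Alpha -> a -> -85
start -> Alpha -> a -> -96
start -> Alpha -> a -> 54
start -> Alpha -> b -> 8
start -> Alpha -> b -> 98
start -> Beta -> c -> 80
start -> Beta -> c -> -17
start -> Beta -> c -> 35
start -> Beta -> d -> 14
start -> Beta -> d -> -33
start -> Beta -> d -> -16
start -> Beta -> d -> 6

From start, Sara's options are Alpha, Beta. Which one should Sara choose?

Beta

a (Sara): min(-53, -85, -96, 54) = -96
b (Sara): min(8, 98) = 8
Alpha (Omar): max(-96, 8) = 8
c (Sara): min(80, -17, 35) = -17
d (Sara): min(14, -33, -16, 6) = -33
Beta (Omar): max(-17, -33) = -17
start (Sara): min(8, -17) = -17
Sara at start wants the lowest of {Alpha=8, Beta=-17}, so chooses Beta.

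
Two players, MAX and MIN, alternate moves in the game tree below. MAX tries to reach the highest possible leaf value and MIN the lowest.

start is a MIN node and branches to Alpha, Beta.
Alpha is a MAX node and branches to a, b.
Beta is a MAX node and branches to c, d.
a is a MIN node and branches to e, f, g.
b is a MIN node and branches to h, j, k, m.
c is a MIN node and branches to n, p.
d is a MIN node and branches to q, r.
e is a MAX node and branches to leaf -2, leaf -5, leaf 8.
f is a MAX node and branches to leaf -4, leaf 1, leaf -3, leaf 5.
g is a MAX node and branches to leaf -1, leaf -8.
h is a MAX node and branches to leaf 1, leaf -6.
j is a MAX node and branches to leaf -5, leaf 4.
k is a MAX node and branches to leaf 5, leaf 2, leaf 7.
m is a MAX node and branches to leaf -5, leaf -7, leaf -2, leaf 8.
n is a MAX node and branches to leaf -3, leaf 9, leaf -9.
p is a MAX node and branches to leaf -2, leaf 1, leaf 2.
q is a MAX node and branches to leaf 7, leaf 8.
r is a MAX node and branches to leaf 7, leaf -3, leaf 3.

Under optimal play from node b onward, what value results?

h (MAX): max(1, -6) = 1
j (MAX): max(-5, 4) = 4
k (MAX): max(5, 2, 7) = 7
m (MAX): max(-5, -7, -2, 8) = 8
b (MIN): min(1, 4, 7, 8) = 1

1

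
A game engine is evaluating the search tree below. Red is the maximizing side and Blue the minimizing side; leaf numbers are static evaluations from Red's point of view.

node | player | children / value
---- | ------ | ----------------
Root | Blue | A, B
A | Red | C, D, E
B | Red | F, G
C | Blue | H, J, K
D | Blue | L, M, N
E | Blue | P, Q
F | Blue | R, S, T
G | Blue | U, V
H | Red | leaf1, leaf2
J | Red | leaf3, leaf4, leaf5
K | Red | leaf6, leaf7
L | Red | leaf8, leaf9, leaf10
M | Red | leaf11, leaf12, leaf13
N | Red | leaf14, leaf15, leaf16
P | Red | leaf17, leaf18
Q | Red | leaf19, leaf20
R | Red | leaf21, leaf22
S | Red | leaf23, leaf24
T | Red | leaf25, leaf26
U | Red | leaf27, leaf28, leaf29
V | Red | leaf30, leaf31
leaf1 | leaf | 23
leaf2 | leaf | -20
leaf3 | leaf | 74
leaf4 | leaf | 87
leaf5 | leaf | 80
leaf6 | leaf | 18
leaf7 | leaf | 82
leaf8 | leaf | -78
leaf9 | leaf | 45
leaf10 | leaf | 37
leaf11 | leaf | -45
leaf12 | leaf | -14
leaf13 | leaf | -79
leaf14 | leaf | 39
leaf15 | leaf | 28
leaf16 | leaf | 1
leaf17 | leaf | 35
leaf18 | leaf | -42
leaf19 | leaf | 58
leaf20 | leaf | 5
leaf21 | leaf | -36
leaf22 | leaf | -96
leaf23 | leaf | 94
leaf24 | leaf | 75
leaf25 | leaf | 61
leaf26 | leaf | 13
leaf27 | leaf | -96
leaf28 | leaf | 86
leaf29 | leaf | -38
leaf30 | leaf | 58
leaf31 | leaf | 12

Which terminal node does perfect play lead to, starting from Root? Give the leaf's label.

H (Red): max(23, -20) = 23
J (Red): max(74, 87, 80) = 87
K (Red): max(18, 82) = 82
C (Blue): min(23, 87, 82) = 23
L (Red): max(-78, 45, 37) = 45
M (Red): max(-45, -14, -79) = -14
N (Red): max(39, 28, 1) = 39
D (Blue): min(45, -14, 39) = -14
P (Red): max(35, -42) = 35
Q (Red): max(58, 5) = 58
E (Blue): min(35, 58) = 35
A (Red): max(23, -14, 35) = 35
R (Red): max(-36, -96) = -36
S (Red): max(94, 75) = 94
T (Red): max(61, 13) = 61
F (Blue): min(-36, 94, 61) = -36
U (Red): max(-96, 86, -38) = 86
V (Red): max(58, 12) = 58
G (Blue): min(86, 58) = 58
B (Red): max(-36, 58) = 58
Root (Blue): min(35, 58) = 35
At Root, Blue picks A (lowest: 35).
At A, Red picks E (highest: 35).
At E, Blue picks P (lowest: 35).
At P, Red picks leaf17 (highest: 35).
Terminal value 35.

leaf17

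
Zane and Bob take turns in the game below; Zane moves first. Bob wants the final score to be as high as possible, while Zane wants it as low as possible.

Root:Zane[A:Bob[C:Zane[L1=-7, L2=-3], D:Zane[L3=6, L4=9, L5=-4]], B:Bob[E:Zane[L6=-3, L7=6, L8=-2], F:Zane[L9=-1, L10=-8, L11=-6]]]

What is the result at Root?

C (Zane): min(-7, -3) = -7
D (Zane): min(6, 9, -4) = -4
A (Bob): max(-7, -4) = -4
E (Zane): min(-3, 6, -2) = -3
F (Zane): min(-1, -8, -6) = -8
B (Bob): max(-3, -8) = -3
Root (Zane): min(-4, -3) = -4

-4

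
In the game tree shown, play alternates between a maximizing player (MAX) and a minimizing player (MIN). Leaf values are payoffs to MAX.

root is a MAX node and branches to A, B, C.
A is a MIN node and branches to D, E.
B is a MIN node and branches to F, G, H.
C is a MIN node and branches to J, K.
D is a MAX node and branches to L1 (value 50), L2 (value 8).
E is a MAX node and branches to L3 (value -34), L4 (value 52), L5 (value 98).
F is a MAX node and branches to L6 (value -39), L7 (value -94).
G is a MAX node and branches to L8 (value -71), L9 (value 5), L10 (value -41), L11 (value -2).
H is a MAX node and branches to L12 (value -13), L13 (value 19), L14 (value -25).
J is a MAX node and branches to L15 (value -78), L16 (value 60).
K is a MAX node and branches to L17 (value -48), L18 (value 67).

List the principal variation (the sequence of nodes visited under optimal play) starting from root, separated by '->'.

root -> C -> J -> L16

D (MAX): max(50, 8) = 50
E (MAX): max(-34, 52, 98) = 98
A (MIN): min(50, 98) = 50
F (MAX): max(-39, -94) = -39
G (MAX): max(-71, 5, -41, -2) = 5
H (MAX): max(-13, 19, -25) = 19
B (MIN): min(-39, 5, 19) = -39
J (MAX): max(-78, 60) = 60
K (MAX): max(-48, 67) = 67
C (MIN): min(60, 67) = 60
root (MAX): max(50, -39, 60) = 60
At root, MAX picks C (highest: 60).
At C, MIN picks J (lowest: 60).
At J, MAX picks L16 (highest: 60).
Terminal value 60.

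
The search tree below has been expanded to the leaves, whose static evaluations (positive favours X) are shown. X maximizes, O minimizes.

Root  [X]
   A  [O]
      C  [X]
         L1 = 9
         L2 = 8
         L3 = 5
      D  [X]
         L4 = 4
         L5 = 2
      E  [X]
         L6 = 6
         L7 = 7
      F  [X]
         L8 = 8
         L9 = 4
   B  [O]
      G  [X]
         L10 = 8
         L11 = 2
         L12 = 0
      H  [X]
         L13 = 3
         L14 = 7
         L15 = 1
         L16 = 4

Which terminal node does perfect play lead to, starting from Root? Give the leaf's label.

C (X): max(9, 8, 5) = 9
D (X): max(4, 2) = 4
E (X): max(6, 7) = 7
F (X): max(8, 4) = 8
A (O): min(9, 4, 7, 8) = 4
G (X): max(8, 2, 0) = 8
H (X): max(3, 7, 1, 4) = 7
B (O): min(8, 7) = 7
Root (X): max(4, 7) = 7
At Root, X picks B (highest: 7).
At B, O picks H (lowest: 7).
At H, X picks L14 (highest: 7).
Terminal value 7.

L14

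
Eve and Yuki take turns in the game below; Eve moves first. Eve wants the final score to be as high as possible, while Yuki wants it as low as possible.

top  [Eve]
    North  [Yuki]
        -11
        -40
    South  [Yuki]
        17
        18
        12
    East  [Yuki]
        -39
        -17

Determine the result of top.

12

North (Yuki): min(-11, -40) = -40
South (Yuki): min(17, 18, 12) = 12
East (Yuki): min(-39, -17) = -39
top (Eve): max(-40, 12, -39) = 12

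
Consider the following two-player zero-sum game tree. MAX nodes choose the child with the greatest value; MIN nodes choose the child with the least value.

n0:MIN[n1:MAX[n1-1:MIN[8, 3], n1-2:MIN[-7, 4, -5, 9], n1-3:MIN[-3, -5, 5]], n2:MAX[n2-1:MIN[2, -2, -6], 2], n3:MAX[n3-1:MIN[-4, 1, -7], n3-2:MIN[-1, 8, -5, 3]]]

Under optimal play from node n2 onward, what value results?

n2-1 (MIN): min(2, -2, -6) = -6
n2 (MAX): max(-6, 2) = 2

2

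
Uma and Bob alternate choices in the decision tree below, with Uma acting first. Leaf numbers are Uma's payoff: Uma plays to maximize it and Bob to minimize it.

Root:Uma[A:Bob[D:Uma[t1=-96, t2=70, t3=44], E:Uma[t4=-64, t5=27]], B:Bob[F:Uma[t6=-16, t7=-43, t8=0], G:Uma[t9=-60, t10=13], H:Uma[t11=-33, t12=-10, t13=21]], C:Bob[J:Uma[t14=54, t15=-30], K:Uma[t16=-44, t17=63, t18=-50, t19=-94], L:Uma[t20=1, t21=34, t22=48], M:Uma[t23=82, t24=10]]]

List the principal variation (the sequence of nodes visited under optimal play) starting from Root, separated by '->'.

Root -> C -> L -> t22

D (Uma): max(-96, 70, 44) = 70
E (Uma): max(-64, 27) = 27
A (Bob): min(70, 27) = 27
F (Uma): max(-16, -43, 0) = 0
G (Uma): max(-60, 13) = 13
H (Uma): max(-33, -10, 21) = 21
B (Bob): min(0, 13, 21) = 0
J (Uma): max(54, -30) = 54
K (Uma): max(-44, 63, -50, -94) = 63
L (Uma): max(1, 34, 48) = 48
M (Uma): max(82, 10) = 82
C (Bob): min(54, 63, 48, 82) = 48
Root (Uma): max(27, 0, 48) = 48
At Root, Uma picks C (highest: 48).
At C, Bob picks L (lowest: 48).
At L, Uma picks t22 (highest: 48).
Terminal value 48.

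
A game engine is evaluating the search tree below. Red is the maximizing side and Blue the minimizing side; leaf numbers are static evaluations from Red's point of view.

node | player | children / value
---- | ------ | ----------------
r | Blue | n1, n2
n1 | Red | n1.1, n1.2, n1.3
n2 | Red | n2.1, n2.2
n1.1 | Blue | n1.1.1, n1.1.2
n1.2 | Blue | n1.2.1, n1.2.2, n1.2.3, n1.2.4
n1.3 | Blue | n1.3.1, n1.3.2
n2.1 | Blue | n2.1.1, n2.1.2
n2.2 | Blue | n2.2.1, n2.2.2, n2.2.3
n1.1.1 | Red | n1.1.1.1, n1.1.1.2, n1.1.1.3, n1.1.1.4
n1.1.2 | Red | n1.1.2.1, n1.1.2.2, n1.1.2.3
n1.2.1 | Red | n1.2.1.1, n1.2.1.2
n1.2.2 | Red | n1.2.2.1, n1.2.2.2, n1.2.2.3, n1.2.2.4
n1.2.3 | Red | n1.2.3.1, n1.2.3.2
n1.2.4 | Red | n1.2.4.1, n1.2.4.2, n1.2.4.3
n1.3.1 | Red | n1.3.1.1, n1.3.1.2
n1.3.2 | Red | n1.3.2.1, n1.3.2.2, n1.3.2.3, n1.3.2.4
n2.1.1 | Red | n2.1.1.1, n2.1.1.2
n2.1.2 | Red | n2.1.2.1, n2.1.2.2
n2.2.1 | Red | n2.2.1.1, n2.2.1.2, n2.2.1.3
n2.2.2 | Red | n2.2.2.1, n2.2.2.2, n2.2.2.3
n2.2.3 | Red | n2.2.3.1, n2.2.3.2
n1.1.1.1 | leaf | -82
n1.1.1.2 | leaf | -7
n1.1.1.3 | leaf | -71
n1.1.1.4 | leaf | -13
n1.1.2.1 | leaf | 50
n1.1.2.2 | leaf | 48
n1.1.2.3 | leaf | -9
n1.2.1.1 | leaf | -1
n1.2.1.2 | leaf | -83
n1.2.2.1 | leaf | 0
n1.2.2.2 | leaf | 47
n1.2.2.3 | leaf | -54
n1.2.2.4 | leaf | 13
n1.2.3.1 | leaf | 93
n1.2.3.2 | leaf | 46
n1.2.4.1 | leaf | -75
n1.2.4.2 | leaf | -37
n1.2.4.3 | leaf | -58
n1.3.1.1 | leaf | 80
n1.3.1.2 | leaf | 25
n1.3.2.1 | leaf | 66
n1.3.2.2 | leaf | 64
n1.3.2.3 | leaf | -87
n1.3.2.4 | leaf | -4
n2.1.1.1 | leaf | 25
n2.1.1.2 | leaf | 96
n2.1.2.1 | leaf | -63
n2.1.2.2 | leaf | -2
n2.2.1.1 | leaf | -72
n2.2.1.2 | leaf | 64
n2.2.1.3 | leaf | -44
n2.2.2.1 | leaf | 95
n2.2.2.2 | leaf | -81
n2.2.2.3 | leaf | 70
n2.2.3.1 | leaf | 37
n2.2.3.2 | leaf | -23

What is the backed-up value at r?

n1.1.1 (Red): max(-82, -7, -71, -13) = -7
n1.1.2 (Red): max(50, 48, -9) = 50
n1.1 (Blue): min(-7, 50) = -7
n1.2.1 (Red): max(-1, -83) = -1
n1.2.2 (Red): max(0, 47, -54, 13) = 47
n1.2.3 (Red): max(93, 46) = 93
n1.2.4 (Red): max(-75, -37, -58) = -37
n1.2 (Blue): min(-1, 47, 93, -37) = -37
n1.3.1 (Red): max(80, 25) = 80
n1.3.2 (Red): max(66, 64, -87, -4) = 66
n1.3 (Blue): min(80, 66) = 66
n1 (Red): max(-7, -37, 66) = 66
n2.1.1 (Red): max(25, 96) = 96
n2.1.2 (Red): max(-63, -2) = -2
n2.1 (Blue): min(96, -2) = -2
n2.2.1 (Red): max(-72, 64, -44) = 64
n2.2.2 (Red): max(95, -81, 70) = 95
n2.2.3 (Red): max(37, -23) = 37
n2.2 (Blue): min(64, 95, 37) = 37
n2 (Red): max(-2, 37) = 37
r (Blue): min(66, 37) = 37

37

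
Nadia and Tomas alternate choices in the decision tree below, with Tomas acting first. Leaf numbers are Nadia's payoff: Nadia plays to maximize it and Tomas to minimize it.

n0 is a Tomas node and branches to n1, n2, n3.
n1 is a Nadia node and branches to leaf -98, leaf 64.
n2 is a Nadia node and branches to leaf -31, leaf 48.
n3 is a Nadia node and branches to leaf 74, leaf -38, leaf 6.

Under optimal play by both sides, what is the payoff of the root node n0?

48

n1 (Nadia): max(-98, 64) = 64
n2 (Nadia): max(-31, 48) = 48
n3 (Nadia): max(74, -38, 6) = 74
n0 (Tomas): min(64, 48, 74) = 48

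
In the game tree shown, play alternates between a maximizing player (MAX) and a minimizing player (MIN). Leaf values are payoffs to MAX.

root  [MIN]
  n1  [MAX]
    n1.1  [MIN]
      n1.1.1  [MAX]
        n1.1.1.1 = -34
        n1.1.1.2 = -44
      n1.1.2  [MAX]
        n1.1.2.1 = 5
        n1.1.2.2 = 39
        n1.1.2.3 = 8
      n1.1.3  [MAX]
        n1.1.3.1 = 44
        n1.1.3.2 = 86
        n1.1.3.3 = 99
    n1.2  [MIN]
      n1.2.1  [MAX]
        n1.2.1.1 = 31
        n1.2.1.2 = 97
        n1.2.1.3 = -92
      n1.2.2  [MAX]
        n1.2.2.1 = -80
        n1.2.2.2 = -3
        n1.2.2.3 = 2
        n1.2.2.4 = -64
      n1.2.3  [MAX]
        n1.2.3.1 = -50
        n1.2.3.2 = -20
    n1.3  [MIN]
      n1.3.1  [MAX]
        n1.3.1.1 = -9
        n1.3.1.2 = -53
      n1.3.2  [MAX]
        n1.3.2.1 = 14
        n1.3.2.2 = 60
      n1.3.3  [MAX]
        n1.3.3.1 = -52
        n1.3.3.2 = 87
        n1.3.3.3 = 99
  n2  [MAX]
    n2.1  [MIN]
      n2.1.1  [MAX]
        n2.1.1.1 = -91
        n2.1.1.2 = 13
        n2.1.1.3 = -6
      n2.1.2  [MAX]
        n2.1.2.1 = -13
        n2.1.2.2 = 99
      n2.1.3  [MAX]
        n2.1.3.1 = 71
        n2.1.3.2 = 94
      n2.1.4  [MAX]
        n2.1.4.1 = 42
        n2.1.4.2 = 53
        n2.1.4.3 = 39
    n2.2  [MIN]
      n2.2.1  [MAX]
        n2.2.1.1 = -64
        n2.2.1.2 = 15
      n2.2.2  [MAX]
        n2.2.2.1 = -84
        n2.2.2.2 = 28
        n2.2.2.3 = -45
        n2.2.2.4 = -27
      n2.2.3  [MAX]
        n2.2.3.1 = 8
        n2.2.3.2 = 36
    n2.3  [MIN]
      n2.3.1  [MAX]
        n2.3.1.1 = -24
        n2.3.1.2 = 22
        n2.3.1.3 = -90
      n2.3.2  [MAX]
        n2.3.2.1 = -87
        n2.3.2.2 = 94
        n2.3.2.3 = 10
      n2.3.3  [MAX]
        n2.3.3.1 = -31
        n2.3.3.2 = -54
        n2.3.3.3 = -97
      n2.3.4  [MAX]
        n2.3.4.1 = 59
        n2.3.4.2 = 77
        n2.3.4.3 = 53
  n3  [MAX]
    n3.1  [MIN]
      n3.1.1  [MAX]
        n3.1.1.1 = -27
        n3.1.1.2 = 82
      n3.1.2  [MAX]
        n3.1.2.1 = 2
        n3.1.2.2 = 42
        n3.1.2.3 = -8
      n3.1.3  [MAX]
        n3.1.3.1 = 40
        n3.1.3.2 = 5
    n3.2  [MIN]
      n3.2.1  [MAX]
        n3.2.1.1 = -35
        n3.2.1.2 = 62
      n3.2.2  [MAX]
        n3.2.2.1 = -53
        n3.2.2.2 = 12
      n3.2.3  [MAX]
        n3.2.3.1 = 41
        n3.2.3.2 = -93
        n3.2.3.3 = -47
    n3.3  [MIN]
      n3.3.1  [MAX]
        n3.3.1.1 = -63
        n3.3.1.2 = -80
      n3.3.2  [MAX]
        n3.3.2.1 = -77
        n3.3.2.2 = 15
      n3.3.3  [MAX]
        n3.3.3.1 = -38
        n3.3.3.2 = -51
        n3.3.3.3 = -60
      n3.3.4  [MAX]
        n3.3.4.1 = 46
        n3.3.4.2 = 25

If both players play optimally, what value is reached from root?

n1.1.1 (MAX): max(-34, -44) = -34
n1.1.2 (MAX): max(5, 39, 8) = 39
n1.1.3 (MAX): max(44, 86, 99) = 99
n1.1 (MIN): min(-34, 39, 99) = -34
n1.2.1 (MAX): max(31, 97, -92) = 97
n1.2.2 (MAX): max(-80, -3, 2, -64) = 2
n1.2.3 (MAX): max(-50, -20) = -20
n1.2 (MIN): min(97, 2, -20) = -20
n1.3.1 (MAX): max(-9, -53) = -9
n1.3.2 (MAX): max(14, 60) = 60
n1.3.3 (MAX): max(-52, 87, 99) = 99
n1.3 (MIN): min(-9, 60, 99) = -9
n1 (MAX): max(-34, -20, -9) = -9
n2.1.1 (MAX): max(-91, 13, -6) = 13
n2.1.2 (MAX): max(-13, 99) = 99
n2.1.3 (MAX): max(71, 94) = 94
n2.1.4 (MAX): max(42, 53, 39) = 53
n2.1 (MIN): min(13, 99, 94, 53) = 13
n2.2.1 (MAX): max(-64, 15) = 15
n2.2.2 (MAX): max(-84, 28, -45, -27) = 28
n2.2.3 (MAX): max(8, 36) = 36
n2.2 (MIN): min(15, 28, 36) = 15
n2.3.1 (MAX): max(-24, 22, -90) = 22
n2.3.2 (MAX): max(-87, 94, 10) = 94
n2.3.3 (MAX): max(-31, -54, -97) = -31
n2.3.4 (MAX): max(59, 77, 53) = 77
n2.3 (MIN): min(22, 94, -31, 77) = -31
n2 (MAX): max(13, 15, -31) = 15
n3.1.1 (MAX): max(-27, 82) = 82
n3.1.2 (MAX): max(2, 42, -8) = 42
n3.1.3 (MAX): max(40, 5) = 40
n3.1 (MIN): min(82, 42, 40) = 40
n3.2.1 (MAX): max(-35, 62) = 62
n3.2.2 (MAX): max(-53, 12) = 12
n3.2.3 (MAX): max(41, -93, -47) = 41
n3.2 (MIN): min(62, 12, 41) = 12
n3.3.1 (MAX): max(-63, -80) = -63
n3.3.2 (MAX): max(-77, 15) = 15
n3.3.3 (MAX): max(-38, -51, -60) = -38
n3.3.4 (MAX): max(46, 25) = 46
n3.3 (MIN): min(-63, 15, -38, 46) = -63
n3 (MAX): max(40, 12, -63) = 40
root (MIN): min(-9, 15, 40) = -9

-9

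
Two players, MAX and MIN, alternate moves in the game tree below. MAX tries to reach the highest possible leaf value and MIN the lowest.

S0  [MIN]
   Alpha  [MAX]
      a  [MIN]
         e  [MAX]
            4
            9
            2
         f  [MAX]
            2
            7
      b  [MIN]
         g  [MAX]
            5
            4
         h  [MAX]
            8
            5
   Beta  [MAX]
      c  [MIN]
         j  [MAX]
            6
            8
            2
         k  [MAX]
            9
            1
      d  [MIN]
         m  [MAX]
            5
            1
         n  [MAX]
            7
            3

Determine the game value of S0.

7

e (MAX): max(4, 9, 2) = 9
f (MAX): max(2, 7) = 7
a (MIN): min(9, 7) = 7
g (MAX): max(5, 4) = 5
h (MAX): max(8, 5) = 8
b (MIN): min(5, 8) = 5
Alpha (MAX): max(7, 5) = 7
j (MAX): max(6, 8, 2) = 8
k (MAX): max(9, 1) = 9
c (MIN): min(8, 9) = 8
m (MAX): max(5, 1) = 5
n (MAX): max(7, 3) = 7
d (MIN): min(5, 7) = 5
Beta (MAX): max(8, 5) = 8
S0 (MIN): min(7, 8) = 7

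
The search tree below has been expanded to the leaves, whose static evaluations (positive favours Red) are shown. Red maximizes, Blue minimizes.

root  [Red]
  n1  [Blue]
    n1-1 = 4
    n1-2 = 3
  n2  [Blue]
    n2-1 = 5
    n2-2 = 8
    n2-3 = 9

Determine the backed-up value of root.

5

n1 (Blue): min(4, 3) = 3
n2 (Blue): min(5, 8, 9) = 5
root (Red): max(3, 5) = 5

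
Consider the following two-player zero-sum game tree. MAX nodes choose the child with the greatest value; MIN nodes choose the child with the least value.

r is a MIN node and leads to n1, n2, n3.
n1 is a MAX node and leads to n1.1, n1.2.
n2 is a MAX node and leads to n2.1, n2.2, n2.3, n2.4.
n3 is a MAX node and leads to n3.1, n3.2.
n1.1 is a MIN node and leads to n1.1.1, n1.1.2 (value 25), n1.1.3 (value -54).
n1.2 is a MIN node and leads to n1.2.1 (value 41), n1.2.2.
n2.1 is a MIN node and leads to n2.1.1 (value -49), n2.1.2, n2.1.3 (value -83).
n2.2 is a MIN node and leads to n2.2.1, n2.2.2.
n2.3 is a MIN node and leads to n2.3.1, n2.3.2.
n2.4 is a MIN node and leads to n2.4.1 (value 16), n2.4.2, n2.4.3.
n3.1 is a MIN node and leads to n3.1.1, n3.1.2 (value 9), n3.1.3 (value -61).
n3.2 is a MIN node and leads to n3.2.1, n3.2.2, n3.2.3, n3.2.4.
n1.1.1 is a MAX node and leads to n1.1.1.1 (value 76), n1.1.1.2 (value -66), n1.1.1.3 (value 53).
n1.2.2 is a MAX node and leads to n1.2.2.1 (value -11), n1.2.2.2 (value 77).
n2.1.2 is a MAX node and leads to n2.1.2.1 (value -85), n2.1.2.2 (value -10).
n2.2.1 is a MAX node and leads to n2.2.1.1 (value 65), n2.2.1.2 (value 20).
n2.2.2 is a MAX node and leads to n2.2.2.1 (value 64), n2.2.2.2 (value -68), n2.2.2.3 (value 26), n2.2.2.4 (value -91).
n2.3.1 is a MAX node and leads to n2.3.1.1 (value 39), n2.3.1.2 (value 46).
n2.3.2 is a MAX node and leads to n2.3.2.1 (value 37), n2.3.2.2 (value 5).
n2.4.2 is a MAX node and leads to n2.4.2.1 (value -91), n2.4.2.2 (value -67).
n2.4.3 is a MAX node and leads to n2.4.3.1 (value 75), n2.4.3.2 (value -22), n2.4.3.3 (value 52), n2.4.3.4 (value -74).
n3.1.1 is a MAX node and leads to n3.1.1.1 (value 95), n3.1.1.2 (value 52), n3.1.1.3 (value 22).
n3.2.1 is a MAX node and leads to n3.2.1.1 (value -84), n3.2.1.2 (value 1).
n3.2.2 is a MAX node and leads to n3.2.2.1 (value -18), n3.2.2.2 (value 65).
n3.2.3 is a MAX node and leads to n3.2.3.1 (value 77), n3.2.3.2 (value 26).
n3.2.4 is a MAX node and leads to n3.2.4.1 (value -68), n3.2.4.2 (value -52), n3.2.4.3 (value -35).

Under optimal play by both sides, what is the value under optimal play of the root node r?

n1.1.1 (MAX): max(76, -66, 53) = 76
n1.1 (MIN): min(76, 25, -54) = -54
n1.2.2 (MAX): max(-11, 77) = 77
n1.2 (MIN): min(41, 77) = 41
n1 (MAX): max(-54, 41) = 41
n2.1.2 (MAX): max(-85, -10) = -10
n2.1 (MIN): min(-49, -10, -83) = -83
n2.2.1 (MAX): max(65, 20) = 65
n2.2.2 (MAX): max(64, -68, 26, -91) = 64
n2.2 (MIN): min(65, 64) = 64
n2.3.1 (MAX): max(39, 46) = 46
n2.3.2 (MAX): max(37, 5) = 37
n2.3 (MIN): min(46, 37) = 37
n2.4.2 (MAX): max(-91, -67) = -67
n2.4.3 (MAX): max(75, -22, 52, -74) = 75
n2.4 (MIN): min(16, -67, 75) = -67
n2 (MAX): max(-83, 64, 37, -67) = 64
n3.1.1 (MAX): max(95, 52, 22) = 95
n3.1 (MIN): min(95, 9, -61) = -61
n3.2.1 (MAX): max(-84, 1) = 1
n3.2.2 (MAX): max(-18, 65) = 65
n3.2.3 (MAX): max(77, 26) = 77
n3.2.4 (MAX): max(-68, -52, -35) = -35
n3.2 (MIN): min(1, 65, 77, -35) = -35
n3 (MAX): max(-61, -35) = -35
r (MIN): min(41, 64, -35) = -35

-35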